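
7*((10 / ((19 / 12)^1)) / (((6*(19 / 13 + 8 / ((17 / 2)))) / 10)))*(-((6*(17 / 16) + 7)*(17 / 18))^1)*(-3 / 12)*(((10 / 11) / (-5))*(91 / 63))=-914547725 / 35957196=-25.43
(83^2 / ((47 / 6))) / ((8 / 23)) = 475341 / 188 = 2528.41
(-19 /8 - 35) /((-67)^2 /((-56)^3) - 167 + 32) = 6563648 /23712649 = 0.28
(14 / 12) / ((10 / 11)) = 77 / 60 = 1.28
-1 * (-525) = 525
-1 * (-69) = 69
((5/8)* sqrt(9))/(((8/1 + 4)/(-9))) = -1.41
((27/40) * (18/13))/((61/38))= 4617/7930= 0.58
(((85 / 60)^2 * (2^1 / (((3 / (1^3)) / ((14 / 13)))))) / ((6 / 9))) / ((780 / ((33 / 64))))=22253 / 15575040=0.00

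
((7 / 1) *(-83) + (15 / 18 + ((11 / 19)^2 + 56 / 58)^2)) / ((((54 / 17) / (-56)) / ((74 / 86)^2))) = 123944294485678954 / 16414676559009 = 7550.82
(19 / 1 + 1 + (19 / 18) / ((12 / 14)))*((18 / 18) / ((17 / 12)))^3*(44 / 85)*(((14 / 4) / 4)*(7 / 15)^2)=69211912 / 93961125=0.74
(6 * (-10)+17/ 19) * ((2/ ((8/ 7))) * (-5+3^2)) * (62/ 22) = -243691/ 209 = -1165.99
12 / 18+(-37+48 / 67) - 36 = -14395 / 201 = -71.62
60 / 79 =0.76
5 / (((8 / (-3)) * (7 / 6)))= -45 / 28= -1.61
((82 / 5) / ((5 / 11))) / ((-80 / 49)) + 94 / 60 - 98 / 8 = -32.78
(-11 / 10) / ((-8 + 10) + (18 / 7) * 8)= -77 / 1580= -0.05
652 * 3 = 1956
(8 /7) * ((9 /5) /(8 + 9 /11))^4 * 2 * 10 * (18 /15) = 18443443392 /387315604375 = 0.05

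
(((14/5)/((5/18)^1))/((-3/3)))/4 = -63/25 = -2.52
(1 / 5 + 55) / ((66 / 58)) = 2668 / 55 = 48.51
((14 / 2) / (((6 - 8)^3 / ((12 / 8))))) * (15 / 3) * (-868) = 22785 / 4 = 5696.25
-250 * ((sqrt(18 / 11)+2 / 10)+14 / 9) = -3950 / 9 - 750 * sqrt(22) / 11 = -758.69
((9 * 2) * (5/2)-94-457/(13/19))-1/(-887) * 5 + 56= -7621039/11531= -660.92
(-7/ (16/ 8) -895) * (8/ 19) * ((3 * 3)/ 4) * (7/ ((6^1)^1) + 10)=-361197/ 38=-9505.18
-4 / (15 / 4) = -1.07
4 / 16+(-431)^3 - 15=-80063005.75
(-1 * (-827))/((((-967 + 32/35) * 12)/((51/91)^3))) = -70295/5597956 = -0.01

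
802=802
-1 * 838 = -838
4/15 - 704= -10556/15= -703.73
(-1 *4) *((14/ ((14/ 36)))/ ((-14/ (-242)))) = -17424/ 7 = -2489.14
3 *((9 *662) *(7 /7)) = 17874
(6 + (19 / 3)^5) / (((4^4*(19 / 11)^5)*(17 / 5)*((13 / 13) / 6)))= 1995065162035 / 436427305344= 4.57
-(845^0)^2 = -1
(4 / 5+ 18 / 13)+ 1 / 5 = 31 / 13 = 2.38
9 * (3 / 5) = 27 / 5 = 5.40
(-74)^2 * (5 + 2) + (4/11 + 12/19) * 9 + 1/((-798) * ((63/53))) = 21203085377/553014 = 38340.96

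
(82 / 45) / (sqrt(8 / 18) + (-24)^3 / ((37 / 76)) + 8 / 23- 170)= -34891 / 546933570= -0.00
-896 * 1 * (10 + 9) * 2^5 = -544768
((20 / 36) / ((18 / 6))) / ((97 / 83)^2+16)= 0.01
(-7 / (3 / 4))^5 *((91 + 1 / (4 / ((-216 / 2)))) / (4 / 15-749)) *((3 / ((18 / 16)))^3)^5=14844571743.49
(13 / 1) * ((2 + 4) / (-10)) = -39 / 5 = -7.80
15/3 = 5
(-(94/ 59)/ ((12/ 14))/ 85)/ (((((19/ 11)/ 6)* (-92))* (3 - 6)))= -3619/ 13149330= -0.00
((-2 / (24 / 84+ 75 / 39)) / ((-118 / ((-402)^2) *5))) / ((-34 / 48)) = -1755936 / 5015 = -350.14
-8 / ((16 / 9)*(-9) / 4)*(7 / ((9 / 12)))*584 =32704 / 3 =10901.33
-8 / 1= -8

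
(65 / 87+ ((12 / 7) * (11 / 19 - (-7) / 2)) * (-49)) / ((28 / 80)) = -11302700 / 11571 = -976.81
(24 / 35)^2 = 576 / 1225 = 0.47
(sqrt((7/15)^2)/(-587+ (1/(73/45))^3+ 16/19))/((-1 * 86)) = 51739261/5586668730660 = 0.00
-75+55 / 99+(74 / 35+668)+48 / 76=596.30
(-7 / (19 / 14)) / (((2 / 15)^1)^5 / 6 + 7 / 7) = -223256250 / 43284679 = -5.16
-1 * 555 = -555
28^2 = 784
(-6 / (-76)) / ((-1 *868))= -0.00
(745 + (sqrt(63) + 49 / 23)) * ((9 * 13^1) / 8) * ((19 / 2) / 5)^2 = 126711 * sqrt(7) / 800 + 22681269 / 575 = 39864.74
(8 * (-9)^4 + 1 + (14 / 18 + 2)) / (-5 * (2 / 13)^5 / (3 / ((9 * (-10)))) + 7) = 175408466818 / 23434659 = 7485.00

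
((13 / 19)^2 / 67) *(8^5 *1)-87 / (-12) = 236.21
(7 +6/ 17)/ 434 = 125/ 7378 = 0.02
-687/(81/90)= -2290/3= -763.33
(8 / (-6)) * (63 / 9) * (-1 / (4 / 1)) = 7 / 3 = 2.33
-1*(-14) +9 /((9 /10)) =24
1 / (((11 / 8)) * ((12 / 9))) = 6 / 11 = 0.55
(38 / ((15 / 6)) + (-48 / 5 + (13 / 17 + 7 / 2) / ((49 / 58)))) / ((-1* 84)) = -0.13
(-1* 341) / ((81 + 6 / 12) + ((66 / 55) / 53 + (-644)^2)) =-180730 / 219853287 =-0.00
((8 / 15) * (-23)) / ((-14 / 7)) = 92 / 15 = 6.13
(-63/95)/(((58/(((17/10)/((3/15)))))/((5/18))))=-119/4408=-0.03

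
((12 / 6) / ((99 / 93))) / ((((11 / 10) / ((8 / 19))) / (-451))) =-203360 / 627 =-324.34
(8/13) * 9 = 72/13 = 5.54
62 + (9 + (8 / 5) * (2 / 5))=1791 / 25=71.64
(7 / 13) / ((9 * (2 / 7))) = 49 / 234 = 0.21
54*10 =540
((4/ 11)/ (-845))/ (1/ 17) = -68/ 9295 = -0.01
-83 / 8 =-10.38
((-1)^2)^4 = 1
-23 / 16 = -1.44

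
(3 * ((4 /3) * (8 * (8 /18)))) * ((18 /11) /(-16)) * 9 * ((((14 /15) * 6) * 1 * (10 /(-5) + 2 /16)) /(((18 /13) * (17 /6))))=6552 /187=35.04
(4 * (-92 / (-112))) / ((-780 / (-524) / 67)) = 201871 / 1365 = 147.89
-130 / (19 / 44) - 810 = -21110 / 19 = -1111.05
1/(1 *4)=0.25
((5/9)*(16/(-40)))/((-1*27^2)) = 2/6561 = 0.00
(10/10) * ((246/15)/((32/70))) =287/8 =35.88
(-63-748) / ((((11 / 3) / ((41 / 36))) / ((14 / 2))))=-232757 / 132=-1763.31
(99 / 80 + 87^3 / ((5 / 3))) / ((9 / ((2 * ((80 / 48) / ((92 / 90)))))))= 52680405 / 368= 143153.27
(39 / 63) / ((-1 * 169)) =-1 / 273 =-0.00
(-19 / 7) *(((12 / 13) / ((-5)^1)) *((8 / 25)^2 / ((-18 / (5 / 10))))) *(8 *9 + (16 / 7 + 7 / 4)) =-647216 / 5971875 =-0.11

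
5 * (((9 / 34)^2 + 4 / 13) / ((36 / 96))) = 56770 / 11271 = 5.04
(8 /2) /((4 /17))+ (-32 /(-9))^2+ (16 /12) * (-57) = -3755 /81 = -46.36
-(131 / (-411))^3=2248091 / 69426531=0.03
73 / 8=9.12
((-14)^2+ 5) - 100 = 101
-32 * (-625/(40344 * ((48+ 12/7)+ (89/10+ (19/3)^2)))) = 525000/104553157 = 0.01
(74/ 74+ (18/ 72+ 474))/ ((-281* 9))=-1901/ 10116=-0.19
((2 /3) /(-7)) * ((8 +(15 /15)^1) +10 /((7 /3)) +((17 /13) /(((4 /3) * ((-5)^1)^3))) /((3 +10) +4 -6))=-2216381 /1751750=-1.27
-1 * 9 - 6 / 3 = -11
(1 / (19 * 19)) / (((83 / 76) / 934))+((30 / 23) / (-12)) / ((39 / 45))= 2115853 / 943046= 2.24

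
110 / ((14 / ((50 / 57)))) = 2750 / 399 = 6.89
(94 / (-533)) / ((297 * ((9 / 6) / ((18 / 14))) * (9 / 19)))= -3572 / 3324321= -0.00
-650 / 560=-65 / 56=-1.16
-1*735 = -735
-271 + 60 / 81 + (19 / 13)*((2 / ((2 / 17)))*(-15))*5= -748936 / 351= -2133.72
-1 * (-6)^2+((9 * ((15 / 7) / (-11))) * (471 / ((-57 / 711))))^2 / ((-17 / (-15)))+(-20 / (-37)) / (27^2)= 91881142690005411691 / 981446941629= 93618043.72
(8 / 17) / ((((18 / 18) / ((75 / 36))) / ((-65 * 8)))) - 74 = -29774 / 51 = -583.80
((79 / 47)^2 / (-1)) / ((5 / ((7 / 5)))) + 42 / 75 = -12761 / 55225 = -0.23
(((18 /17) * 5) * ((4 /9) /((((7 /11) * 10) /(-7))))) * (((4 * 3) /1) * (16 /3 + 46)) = -27104 /17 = -1594.35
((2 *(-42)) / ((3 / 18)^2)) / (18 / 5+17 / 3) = -45360 / 139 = -326.33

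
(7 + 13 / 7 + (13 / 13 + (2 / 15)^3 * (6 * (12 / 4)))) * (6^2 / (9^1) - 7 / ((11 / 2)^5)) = 1115673884 / 28183925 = 39.59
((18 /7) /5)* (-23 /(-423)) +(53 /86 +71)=10135511 /141470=71.64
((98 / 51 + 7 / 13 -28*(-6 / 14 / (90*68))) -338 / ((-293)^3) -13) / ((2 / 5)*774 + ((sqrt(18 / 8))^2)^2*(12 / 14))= -16402542794204 / 488651045047191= -0.03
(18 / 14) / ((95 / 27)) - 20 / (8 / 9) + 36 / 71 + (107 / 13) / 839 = -22265142113 / 1029948010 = -21.62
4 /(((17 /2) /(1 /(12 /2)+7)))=172 /51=3.37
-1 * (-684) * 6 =4104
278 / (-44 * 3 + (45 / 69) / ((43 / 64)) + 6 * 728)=0.07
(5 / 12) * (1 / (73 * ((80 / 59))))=59 / 14016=0.00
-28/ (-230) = 14/ 115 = 0.12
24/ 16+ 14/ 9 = 55/ 18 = 3.06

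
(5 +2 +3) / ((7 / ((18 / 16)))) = 45 / 28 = 1.61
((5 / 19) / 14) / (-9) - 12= -12.00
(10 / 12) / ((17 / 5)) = 25 / 102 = 0.25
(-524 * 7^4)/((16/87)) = -27364197/4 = -6841049.25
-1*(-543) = 543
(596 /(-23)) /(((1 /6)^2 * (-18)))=1192 /23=51.83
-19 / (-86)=19 / 86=0.22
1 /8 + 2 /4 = 5 /8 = 0.62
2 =2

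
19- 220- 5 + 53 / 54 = -11071 / 54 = -205.02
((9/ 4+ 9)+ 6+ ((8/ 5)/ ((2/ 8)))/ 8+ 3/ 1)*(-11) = -4631/ 20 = -231.55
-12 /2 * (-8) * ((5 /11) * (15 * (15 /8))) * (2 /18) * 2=1500 /11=136.36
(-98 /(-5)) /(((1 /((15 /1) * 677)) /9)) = 1791342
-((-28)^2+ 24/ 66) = -784.36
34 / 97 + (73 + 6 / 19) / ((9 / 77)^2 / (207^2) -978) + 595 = 3365265688242246 / 5653290624371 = 595.28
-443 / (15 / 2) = -59.07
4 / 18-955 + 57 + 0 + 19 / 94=-759349 / 846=-897.58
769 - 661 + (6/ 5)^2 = 2736/ 25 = 109.44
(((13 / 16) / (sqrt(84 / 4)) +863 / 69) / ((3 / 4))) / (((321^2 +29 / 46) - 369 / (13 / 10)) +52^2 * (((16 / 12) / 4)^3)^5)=6197133501 * sqrt(21) / 12344194967168078 +143093677896 / 881728211940577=0.00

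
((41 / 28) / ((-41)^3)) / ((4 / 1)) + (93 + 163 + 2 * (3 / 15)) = 241364699 / 941360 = 256.40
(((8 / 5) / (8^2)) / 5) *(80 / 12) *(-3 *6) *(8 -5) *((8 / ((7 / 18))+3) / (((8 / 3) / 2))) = -891 / 28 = -31.82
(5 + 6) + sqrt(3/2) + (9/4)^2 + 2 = sqrt(6)/2 + 289/16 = 19.29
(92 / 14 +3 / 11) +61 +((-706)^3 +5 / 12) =-325151670911 / 924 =-351895747.74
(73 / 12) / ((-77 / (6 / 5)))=-0.09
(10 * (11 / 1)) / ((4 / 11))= 605 / 2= 302.50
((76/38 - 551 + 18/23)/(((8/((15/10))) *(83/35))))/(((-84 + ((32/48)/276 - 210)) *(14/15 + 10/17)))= 607690755/6271535776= 0.10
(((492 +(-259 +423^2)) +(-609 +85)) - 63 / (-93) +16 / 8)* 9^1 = 1607766.10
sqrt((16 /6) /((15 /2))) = 4 * sqrt(5) /15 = 0.60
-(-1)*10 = 10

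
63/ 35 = 1.80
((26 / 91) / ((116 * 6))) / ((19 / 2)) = 1 / 23142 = 0.00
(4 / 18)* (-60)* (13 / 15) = -11.56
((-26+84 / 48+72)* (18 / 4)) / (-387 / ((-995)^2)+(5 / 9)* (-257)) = -15316676775 / 10177484864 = -1.50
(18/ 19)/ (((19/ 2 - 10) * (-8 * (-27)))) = -1/ 114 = -0.01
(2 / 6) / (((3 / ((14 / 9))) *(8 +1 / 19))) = 266 / 12393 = 0.02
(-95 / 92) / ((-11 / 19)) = 1805 / 1012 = 1.78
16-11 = 5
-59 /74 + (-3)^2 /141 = -2551 /3478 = -0.73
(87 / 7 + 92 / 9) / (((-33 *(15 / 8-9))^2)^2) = 5844992 / 788670745501023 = 0.00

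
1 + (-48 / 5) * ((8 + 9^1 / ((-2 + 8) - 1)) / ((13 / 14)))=-100.32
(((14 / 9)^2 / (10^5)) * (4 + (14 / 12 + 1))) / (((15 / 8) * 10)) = 1813 / 227812500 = 0.00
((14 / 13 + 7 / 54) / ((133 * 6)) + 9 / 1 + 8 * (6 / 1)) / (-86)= -0.66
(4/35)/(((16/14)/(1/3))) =1/30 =0.03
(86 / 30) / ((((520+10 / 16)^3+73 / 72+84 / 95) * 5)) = 1254912 / 308873850488935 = 0.00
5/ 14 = 0.36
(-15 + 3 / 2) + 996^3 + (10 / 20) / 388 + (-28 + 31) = 766725190189 / 776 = 988047925.50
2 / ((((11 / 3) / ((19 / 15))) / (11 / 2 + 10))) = 589 / 55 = 10.71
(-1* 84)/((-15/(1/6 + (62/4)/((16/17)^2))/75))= 949655/128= 7419.18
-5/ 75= -1/ 15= -0.07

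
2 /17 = 0.12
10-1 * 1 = 9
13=13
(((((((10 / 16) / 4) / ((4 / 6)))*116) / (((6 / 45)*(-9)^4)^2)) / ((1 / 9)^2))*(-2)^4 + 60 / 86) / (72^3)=2517835 / 1263622146048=0.00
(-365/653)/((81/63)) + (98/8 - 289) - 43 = -7526903/23508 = -320.18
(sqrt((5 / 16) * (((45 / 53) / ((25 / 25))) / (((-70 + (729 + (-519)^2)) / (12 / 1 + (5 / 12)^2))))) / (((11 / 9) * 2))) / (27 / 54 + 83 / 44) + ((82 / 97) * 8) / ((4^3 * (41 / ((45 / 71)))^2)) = 2025 / 80192228 + 3 * sqrt(6271822045) / 400709680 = 0.00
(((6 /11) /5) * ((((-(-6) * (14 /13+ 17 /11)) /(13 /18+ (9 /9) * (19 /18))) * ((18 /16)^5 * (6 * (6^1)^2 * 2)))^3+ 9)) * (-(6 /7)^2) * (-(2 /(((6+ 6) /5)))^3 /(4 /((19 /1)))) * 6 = 5994167768490466725718370618805975 /13863940668835374301184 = 432356709515.12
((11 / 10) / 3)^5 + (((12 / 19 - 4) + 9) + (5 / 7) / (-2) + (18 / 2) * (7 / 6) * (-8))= -254411730217 / 3231900000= -78.72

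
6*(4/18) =4/3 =1.33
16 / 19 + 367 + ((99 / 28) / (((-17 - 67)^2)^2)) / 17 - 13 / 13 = 18353308539089 / 50030539776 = 366.84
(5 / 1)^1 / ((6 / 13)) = 65 / 6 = 10.83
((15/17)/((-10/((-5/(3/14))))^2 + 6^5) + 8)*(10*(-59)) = -10191507190/2159187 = -4720.07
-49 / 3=-16.33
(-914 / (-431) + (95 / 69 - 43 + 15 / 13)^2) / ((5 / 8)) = 4549528749256 / 1733932395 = 2623.82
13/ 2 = 6.50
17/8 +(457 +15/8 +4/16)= 1845/4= 461.25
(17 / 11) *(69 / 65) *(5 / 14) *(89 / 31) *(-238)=-1774749 / 4433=-400.35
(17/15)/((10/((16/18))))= 68/675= 0.10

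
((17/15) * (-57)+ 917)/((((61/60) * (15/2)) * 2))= 17048/305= 55.90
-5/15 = -1/3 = -0.33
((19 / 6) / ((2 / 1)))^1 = 19 / 12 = 1.58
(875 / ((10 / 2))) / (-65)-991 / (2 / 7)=-90251 / 26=-3471.19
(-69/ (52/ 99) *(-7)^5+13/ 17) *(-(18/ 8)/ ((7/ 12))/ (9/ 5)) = -29276207475/ 6188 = -4731125.97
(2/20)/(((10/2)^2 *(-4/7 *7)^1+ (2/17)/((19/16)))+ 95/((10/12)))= 323/45540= 0.01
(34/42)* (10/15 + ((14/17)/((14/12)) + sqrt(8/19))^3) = 21040* sqrt(38)/128877 + 534886/345933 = 2.55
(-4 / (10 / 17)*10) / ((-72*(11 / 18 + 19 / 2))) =17 / 182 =0.09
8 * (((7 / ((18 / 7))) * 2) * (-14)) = -5488 / 9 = -609.78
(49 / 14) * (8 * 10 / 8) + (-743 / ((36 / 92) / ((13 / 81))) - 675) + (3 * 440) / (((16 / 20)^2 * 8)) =-8012347 / 11664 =-686.93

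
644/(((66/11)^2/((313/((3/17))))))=856681/27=31728.93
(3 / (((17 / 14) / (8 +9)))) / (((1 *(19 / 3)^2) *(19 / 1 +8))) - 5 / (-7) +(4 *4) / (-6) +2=655 / 7581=0.09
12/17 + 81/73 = 2253/1241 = 1.82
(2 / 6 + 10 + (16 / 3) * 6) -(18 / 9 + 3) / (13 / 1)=1636 / 39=41.95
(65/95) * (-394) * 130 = -665860/19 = -35045.26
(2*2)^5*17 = 17408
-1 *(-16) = 16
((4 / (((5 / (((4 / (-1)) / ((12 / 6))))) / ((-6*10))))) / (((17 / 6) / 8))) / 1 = 4608 / 17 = 271.06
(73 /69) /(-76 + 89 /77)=-5621 /397647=-0.01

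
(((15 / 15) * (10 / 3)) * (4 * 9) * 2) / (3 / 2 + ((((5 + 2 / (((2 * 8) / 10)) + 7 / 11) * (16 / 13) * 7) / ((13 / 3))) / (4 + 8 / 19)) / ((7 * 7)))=14574560 / 94929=153.53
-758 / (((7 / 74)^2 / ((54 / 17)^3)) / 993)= -2696002737.82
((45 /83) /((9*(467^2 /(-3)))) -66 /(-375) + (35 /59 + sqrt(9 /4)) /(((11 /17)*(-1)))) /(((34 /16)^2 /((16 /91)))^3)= -4823283024097376731136 /26710638431376413706317125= -0.00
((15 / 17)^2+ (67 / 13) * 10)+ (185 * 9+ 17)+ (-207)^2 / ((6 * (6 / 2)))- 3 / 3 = 30911221 / 7514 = 4113.82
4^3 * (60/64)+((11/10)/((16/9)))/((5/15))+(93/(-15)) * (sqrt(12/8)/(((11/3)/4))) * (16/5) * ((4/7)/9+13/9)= 9897/160 - 18848 * sqrt(6)/1155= 21.88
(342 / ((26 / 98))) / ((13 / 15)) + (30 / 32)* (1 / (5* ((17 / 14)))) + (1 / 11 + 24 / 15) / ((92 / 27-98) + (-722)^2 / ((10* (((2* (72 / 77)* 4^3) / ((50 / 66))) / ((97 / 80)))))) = 127053701569321053 / 85411014894920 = 1487.56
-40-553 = -593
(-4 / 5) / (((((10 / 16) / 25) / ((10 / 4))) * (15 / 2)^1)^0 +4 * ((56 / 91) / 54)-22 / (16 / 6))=5616 / 50575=0.11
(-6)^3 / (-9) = 24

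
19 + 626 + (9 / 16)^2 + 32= 173393 / 256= 677.32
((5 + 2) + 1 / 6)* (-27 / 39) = -4.96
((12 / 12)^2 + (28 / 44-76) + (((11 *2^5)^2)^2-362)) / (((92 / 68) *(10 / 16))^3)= 424795641207750656 / 16729625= 25391820869.13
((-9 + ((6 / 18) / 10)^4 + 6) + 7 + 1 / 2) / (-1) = -3645001 / 810000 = -4.50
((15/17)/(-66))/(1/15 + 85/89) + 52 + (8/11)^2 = 26790221/510136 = 52.52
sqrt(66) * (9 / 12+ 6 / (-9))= sqrt(66) / 12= 0.68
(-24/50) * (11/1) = -132/25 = -5.28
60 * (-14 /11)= -840 /11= -76.36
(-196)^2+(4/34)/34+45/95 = 38416.48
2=2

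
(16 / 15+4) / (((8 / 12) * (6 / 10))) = 38 / 3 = 12.67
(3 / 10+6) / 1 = 63 / 10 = 6.30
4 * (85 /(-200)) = -17 /10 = -1.70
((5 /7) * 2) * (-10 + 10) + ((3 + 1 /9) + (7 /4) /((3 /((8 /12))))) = 7 /2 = 3.50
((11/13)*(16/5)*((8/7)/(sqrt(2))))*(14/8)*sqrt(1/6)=176*sqrt(3)/195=1.56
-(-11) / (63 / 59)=649 / 63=10.30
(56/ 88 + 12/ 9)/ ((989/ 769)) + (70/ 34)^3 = 1644887680/ 160345581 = 10.26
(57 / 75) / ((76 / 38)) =0.38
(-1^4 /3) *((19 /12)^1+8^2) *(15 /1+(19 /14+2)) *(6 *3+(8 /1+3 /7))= -37417915 /3528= -10605.98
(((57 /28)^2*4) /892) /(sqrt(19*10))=171*sqrt(190) /1748320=0.00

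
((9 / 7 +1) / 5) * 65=208 / 7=29.71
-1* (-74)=74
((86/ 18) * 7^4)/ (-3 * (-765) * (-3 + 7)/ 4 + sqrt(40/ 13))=68450109/ 13694257-206486 * sqrt(130)/ 616241565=4.99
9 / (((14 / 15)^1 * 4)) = 135 / 56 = 2.41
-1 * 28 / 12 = -7 / 3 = -2.33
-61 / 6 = -10.17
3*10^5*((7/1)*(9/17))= 18900000/17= 1111764.71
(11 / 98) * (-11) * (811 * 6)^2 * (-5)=7162581690 / 49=146175136.53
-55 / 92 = -0.60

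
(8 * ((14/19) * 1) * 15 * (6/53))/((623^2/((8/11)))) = 0.00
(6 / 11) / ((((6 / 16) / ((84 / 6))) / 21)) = 427.64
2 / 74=1 / 37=0.03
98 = 98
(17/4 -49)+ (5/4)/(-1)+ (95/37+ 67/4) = -3949/148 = -26.68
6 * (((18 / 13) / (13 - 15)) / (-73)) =54 / 949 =0.06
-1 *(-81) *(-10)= -810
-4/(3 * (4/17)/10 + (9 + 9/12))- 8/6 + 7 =17561/3339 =5.26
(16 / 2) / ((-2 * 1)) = -4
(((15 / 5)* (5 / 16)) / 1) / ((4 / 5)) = 75 / 64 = 1.17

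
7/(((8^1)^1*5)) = 7/40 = 0.18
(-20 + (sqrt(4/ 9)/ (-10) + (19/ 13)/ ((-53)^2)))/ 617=-10991332/ 337964835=-0.03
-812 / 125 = -6.50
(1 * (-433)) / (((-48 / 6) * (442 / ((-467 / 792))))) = -0.07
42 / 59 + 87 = 87.71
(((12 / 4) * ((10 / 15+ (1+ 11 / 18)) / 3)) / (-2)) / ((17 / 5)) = -205 / 612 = -0.33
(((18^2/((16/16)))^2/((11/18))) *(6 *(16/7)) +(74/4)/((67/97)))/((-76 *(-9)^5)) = 24307679105/46304336232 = 0.52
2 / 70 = 1 / 35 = 0.03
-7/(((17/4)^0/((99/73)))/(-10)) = 6930/73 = 94.93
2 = 2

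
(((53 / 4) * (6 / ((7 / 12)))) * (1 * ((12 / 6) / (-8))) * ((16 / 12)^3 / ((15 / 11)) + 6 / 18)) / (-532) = 44467 / 335160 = 0.13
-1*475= -475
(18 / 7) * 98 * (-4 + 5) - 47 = 205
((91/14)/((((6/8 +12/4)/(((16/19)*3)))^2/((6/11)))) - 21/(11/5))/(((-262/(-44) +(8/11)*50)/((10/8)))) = -787881/3360910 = -0.23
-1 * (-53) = 53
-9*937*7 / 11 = -59031 / 11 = -5366.45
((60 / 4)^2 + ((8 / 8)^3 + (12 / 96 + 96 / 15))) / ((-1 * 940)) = -9301 / 37600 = -0.25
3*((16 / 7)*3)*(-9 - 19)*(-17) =9792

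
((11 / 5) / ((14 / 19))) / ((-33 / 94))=-893 / 105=-8.50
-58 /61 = -0.95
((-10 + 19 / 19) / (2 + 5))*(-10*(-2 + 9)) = 90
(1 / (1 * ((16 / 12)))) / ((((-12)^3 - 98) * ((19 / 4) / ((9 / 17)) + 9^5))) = -27 / 3882234862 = -0.00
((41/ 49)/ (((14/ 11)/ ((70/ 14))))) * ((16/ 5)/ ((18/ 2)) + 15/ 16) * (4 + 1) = 42845/ 2016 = 21.25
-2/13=-0.15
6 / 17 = 0.35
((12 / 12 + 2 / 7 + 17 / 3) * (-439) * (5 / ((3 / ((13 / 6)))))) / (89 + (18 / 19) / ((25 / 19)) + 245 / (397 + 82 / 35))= -80874610375 / 662860506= -122.01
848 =848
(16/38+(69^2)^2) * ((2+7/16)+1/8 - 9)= -44359556621/304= -145919594.15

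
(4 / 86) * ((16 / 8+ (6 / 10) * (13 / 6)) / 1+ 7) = 103 / 215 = 0.48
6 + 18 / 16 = 57 / 8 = 7.12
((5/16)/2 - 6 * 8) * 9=-13779/32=-430.59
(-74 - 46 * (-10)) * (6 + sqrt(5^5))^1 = 2316 + 9650 * sqrt(5) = 23894.06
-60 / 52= -15 / 13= -1.15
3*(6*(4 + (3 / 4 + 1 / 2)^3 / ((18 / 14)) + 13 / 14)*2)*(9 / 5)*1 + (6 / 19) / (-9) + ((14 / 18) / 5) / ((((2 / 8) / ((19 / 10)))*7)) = 200110979 / 478800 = 417.94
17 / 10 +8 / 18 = 193 / 90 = 2.14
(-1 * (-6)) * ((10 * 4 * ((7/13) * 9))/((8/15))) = 28350/13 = 2180.77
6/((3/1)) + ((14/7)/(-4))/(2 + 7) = 35/18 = 1.94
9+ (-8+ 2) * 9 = -45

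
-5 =-5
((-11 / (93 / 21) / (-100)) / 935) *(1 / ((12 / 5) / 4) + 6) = 161 / 790500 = 0.00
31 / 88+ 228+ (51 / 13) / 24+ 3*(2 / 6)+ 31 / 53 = 6975731 / 30316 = 230.10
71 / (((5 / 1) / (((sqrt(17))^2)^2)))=20519 / 5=4103.80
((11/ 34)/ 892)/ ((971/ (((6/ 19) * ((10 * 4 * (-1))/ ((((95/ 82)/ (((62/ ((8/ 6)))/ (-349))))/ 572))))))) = 143948376/ 463773194329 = 0.00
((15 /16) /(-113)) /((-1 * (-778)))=-15 /1406624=-0.00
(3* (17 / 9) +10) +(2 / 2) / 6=95 / 6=15.83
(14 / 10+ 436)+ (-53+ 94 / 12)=11767 / 30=392.23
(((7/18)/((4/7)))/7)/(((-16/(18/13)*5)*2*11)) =-7/91520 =-0.00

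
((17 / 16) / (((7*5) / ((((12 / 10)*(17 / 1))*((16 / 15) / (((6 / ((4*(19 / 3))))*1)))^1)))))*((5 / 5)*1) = 21964 / 7875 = 2.79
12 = 12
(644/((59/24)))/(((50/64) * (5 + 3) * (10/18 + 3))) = 17388/1475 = 11.79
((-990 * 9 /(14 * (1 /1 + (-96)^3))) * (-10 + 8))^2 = 3175524 /1534201799641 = 0.00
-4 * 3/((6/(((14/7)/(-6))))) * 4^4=512/3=170.67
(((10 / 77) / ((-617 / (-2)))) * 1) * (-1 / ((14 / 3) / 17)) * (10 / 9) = -1700 / 997689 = -0.00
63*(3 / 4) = 189 / 4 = 47.25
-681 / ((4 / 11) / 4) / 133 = -56.32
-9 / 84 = -3 / 28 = -0.11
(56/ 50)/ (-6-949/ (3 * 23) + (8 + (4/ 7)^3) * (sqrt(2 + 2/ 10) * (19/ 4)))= 309806994084/ 41120475475595 + 609875301672 * sqrt(55)/ 205602377377975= 0.03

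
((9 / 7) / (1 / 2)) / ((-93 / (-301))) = 258 / 31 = 8.32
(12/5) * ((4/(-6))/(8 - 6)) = -4/5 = -0.80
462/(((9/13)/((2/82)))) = 2002/123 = 16.28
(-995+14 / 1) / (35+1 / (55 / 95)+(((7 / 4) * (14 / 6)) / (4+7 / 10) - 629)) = 3043062 / 1834535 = 1.66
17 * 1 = 17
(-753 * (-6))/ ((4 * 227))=2259/ 454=4.98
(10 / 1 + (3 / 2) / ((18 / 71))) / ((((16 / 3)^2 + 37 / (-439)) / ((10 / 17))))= 1257735 / 3809734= 0.33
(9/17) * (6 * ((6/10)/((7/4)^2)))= 2592/4165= 0.62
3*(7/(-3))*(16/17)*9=-59.29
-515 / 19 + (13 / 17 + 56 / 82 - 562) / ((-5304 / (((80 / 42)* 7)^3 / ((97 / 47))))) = 722636044955 / 7665035157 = 94.28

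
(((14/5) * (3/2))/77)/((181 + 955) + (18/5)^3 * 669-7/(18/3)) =450/266868503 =0.00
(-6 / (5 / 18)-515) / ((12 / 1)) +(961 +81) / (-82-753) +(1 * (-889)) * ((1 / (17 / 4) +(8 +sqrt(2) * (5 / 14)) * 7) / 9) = -572420275 / 102204-4445 * sqrt(2) / 18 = -5949.99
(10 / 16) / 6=5 / 48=0.10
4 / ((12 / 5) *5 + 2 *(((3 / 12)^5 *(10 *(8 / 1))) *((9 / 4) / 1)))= 512 / 1581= 0.32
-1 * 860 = -860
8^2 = 64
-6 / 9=-2 / 3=-0.67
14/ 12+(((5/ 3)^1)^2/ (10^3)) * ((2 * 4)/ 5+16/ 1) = 547/ 450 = 1.22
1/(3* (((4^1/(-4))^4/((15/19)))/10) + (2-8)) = -50/281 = -0.18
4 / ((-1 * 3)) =-4 / 3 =-1.33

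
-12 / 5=-2.40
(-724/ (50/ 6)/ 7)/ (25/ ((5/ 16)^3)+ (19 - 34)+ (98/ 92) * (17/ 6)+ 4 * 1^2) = -599472/ 39181835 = -0.02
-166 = -166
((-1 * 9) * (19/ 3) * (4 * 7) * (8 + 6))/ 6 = -3724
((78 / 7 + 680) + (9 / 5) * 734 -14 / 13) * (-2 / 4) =-457563 / 455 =-1005.63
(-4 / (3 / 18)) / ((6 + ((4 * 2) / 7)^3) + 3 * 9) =-8232 / 11831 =-0.70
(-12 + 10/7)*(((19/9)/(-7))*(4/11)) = 5624/4851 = 1.16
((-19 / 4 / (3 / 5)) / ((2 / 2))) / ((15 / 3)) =-19 / 12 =-1.58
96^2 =9216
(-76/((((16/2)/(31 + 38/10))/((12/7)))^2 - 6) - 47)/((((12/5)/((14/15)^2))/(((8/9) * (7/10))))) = -19174181572/2475568575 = -7.75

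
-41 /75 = -0.55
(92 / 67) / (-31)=-92 / 2077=-0.04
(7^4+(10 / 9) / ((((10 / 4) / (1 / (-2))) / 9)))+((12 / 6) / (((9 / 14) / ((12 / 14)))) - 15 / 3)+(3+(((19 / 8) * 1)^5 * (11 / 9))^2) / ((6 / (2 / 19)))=12623513453164993 / 4957466001408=2546.36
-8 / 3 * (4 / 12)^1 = -8 / 9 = -0.89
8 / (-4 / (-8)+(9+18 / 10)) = 80 / 113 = 0.71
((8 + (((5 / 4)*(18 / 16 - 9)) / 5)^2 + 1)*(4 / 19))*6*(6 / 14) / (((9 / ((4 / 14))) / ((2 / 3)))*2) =4395 / 59584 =0.07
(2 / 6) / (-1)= -1 / 3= -0.33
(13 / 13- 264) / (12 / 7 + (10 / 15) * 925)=-5523 / 12986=-0.43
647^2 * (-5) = -2093045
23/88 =0.26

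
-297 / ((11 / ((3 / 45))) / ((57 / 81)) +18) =-627 / 533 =-1.18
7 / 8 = 0.88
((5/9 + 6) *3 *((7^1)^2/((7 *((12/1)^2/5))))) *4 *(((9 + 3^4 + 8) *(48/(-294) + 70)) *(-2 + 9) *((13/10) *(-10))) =-321522565/27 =-11908243.15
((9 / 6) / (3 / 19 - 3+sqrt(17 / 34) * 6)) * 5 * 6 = 2565 / 199+5415 * sqrt(2) / 398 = 32.13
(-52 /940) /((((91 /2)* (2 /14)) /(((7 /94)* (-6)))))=42 /11045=0.00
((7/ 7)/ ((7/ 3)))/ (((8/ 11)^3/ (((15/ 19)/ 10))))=11979/ 136192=0.09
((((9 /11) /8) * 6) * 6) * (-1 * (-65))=5265 /22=239.32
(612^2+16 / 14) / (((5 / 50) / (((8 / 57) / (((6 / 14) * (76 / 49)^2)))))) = 31474901080 / 61731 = 509871.88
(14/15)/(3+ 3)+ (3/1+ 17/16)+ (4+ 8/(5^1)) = 7069/720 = 9.82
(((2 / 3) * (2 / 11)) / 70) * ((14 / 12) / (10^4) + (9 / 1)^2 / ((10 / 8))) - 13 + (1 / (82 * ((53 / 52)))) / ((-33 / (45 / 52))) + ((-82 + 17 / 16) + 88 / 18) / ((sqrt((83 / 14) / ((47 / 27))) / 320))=-219020 * sqrt(163842) / 6723 - 970402835789 / 75294450000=-13199.50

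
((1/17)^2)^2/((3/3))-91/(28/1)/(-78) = 83545/2004504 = 0.04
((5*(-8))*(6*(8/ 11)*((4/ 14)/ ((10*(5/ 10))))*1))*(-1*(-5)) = -3840/ 77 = -49.87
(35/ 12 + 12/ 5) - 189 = -11021/ 60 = -183.68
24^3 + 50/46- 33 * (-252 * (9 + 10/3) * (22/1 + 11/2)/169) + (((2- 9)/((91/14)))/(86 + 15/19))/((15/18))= 977937678331/32048315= 30514.48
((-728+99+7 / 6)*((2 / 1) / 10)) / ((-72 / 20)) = 3767 / 108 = 34.88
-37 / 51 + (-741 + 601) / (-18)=1079 / 153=7.05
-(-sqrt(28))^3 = 56 * sqrt(7) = 148.16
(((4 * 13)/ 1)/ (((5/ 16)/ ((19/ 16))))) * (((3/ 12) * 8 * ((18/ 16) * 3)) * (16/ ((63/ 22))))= 260832/ 35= 7452.34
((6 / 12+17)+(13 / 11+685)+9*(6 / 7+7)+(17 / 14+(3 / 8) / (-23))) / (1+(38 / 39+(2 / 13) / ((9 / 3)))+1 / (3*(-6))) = 1285668189 / 3265724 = 393.69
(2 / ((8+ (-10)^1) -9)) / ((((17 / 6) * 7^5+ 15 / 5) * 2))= -6 / 3143107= -0.00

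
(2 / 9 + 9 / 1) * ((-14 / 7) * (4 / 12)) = -166 / 27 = -6.15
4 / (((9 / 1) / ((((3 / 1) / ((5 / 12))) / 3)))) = 16 / 15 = 1.07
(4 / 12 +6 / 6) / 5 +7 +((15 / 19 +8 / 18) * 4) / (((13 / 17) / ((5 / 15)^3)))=2252503 / 300105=7.51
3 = 3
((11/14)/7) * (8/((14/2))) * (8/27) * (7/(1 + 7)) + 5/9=779/1323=0.59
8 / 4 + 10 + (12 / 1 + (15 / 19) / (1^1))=471 / 19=24.79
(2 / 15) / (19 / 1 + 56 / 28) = 2 / 315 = 0.01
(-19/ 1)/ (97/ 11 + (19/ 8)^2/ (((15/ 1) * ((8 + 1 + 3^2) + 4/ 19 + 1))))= -73233600/ 34064249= -2.15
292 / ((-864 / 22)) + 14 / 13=-8927 / 1404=-6.36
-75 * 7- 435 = -960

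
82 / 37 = 2.22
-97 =-97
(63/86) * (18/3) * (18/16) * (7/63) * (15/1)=2835/344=8.24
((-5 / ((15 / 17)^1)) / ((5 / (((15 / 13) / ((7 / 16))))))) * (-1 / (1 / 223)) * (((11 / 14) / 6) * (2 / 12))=83402 / 5733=14.55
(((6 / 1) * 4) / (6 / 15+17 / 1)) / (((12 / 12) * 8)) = 5 / 29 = 0.17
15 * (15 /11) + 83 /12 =3613 /132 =27.37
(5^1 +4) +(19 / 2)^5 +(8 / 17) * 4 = 42099603 / 544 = 77388.98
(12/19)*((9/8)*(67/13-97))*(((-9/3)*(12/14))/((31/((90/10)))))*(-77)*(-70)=2010684060/7657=262594.24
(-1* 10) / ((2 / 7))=-35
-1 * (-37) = 37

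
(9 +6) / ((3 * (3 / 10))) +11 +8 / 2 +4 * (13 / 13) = 107 / 3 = 35.67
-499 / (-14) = 499 / 14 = 35.64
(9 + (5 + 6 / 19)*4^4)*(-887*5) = -6075249.74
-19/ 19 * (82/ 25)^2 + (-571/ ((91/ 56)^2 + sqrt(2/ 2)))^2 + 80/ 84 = 24589.36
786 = 786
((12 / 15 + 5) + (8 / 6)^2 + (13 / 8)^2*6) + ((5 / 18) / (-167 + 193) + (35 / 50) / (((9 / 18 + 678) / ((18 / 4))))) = 66151927 / 2822560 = 23.44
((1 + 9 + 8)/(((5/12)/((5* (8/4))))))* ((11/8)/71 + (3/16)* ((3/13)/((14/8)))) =123066/6461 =19.05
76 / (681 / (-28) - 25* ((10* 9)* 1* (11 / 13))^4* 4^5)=-60777808 / 688555219987450041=-0.00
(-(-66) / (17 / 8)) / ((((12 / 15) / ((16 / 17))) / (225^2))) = 534600000 / 289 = 1849826.99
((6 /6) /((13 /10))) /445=2 /1157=0.00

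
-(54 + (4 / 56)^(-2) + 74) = -324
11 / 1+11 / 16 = 187 / 16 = 11.69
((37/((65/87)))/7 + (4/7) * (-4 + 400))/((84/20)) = 35393/637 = 55.56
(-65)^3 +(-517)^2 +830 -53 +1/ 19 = -124620/ 19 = -6558.95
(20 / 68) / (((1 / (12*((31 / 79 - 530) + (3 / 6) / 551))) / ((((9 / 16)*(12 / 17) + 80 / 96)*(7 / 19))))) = -23826211395 / 28119734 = -847.31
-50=-50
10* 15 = 150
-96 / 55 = -1.75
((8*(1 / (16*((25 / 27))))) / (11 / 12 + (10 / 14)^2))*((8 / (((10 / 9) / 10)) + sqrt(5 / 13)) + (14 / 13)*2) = 28.30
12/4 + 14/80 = 127/40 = 3.18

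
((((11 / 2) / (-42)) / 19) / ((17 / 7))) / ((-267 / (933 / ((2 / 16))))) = 6842 / 86241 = 0.08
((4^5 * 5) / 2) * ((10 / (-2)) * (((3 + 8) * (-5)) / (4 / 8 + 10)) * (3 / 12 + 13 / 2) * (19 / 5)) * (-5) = -60192000 / 7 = -8598857.14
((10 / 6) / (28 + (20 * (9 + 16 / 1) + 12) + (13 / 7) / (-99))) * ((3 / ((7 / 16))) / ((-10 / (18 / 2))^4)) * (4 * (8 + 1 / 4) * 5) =21434787 / 9355175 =2.29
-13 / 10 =-1.30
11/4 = 2.75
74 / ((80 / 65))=481 / 8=60.12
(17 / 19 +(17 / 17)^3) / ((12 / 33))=99 / 19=5.21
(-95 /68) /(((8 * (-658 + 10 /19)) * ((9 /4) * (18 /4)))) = 1805 /68805936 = 0.00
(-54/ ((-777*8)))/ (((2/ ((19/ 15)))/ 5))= 57/ 2072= 0.03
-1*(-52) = 52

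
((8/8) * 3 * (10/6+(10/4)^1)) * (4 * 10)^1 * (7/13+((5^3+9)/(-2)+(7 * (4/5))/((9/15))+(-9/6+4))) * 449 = -478297250/39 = -12264032.05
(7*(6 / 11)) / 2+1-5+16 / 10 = -27 / 55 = -0.49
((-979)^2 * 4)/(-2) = -1916882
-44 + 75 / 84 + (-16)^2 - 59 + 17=4785 / 28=170.89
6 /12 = 1 /2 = 0.50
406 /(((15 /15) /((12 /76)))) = 1218 /19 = 64.11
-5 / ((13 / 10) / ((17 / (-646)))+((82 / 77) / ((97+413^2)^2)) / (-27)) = 756934886411550 / 7478516677746319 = 0.10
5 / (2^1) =5 / 2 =2.50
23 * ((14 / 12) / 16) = 161 / 96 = 1.68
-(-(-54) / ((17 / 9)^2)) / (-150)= 729 / 7225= 0.10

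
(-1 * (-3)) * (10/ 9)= 3.33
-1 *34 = -34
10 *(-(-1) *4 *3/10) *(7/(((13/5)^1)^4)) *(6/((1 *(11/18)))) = 5670000/314171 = 18.05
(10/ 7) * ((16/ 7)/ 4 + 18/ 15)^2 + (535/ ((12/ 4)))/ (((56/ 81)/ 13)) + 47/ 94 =46075689/ 13720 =3358.29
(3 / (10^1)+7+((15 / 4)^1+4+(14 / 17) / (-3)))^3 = 3423152202911 / 1061208000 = 3225.71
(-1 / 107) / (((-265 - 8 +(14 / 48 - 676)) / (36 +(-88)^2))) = 186720 / 2436283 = 0.08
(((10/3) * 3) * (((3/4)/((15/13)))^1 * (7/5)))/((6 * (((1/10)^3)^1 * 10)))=455/3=151.67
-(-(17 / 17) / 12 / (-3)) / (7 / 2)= -1 / 126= -0.01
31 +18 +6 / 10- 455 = -2027 / 5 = -405.40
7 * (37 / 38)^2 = 9583 / 1444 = 6.64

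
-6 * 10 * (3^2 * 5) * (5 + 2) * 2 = -37800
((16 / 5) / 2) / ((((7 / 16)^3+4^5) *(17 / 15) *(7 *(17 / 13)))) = 1277952 / 8485770881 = 0.00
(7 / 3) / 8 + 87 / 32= 3.01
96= 96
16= 16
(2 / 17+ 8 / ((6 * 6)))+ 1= 205 / 153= 1.34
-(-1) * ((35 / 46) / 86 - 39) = -38.99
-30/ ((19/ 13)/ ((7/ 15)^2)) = -1274/ 285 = -4.47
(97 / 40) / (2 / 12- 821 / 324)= -7857 / 7670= -1.02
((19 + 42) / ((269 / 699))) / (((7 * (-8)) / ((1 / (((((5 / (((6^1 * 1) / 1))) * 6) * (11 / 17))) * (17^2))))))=-42639 / 14084840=-0.00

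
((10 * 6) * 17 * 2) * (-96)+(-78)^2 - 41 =-189797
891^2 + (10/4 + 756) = 1589279/2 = 794639.50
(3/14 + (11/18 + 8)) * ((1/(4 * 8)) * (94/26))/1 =6533/6552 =1.00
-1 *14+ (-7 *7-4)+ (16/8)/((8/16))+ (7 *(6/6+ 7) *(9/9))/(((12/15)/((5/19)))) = -847/19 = -44.58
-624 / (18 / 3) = -104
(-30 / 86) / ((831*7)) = -0.00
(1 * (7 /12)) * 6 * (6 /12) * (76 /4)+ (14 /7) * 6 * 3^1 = 277 /4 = 69.25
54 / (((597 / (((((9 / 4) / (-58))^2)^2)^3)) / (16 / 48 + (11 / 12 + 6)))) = 2541865828329 / 333688233510681485580867469312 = 0.00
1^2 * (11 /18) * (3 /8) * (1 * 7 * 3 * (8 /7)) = 11 /2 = 5.50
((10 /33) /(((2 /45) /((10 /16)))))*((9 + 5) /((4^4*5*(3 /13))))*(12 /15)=455 /2816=0.16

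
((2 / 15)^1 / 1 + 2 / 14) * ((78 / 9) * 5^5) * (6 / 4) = 235625 / 21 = 11220.24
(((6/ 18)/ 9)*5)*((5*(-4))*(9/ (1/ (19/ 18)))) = -950/ 27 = -35.19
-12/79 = -0.15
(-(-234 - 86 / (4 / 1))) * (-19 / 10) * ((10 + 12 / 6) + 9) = -203889 / 20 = -10194.45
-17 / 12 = -1.42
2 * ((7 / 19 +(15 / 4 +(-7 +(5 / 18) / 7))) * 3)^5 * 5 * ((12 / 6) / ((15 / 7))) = -466457332024016084807 / 1109500898962176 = -420420.87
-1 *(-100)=100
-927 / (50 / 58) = -26883 / 25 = -1075.32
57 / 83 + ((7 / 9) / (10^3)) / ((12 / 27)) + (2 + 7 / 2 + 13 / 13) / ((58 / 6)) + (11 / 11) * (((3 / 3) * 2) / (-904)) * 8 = 1461365937 / 1087964000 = 1.34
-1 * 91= -91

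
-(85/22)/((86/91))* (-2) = 7735/946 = 8.18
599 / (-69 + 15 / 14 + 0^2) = -8386 / 951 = -8.82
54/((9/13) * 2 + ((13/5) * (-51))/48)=-56160/1433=-39.19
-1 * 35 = -35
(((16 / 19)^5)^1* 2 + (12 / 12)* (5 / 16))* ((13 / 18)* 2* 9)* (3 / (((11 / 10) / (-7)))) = -62701175355 / 217896712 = -287.76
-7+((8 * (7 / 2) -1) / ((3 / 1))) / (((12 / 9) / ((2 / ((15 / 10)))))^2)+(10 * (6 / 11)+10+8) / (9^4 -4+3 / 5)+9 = 1984319 / 180334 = 11.00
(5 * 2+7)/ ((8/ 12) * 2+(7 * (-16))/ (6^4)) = 1377/ 101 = 13.63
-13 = -13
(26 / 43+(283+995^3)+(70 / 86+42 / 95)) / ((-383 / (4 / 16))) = -4024032028031 / 6258220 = -642999.45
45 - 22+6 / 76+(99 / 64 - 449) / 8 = -319591 / 9728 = -32.85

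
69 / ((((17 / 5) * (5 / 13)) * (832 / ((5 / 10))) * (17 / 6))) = 207 / 18496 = 0.01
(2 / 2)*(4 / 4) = 1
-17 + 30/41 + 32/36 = -15.38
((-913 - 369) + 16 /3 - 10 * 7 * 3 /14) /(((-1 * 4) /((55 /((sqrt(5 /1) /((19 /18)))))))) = 809875 * sqrt(5) /216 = 8383.96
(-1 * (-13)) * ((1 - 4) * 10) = -390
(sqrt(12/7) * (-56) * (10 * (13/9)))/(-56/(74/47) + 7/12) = 307840 * sqrt(21)/46599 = 30.27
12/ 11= 1.09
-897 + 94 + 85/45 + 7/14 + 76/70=-503701/630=-799.53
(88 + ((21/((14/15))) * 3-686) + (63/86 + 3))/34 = -22651/1462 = -15.49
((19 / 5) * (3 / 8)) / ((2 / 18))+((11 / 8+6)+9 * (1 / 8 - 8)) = -2027 / 40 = -50.68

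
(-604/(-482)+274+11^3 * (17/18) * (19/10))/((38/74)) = 4275331981/824220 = 5187.12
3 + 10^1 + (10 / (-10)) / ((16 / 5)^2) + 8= 5351 / 256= 20.90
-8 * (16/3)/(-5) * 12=512/5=102.40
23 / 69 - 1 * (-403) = 1210 / 3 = 403.33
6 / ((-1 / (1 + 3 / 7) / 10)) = -600 / 7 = -85.71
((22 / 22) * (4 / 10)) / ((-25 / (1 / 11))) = -2 / 1375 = -0.00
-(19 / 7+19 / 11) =-342 / 77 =-4.44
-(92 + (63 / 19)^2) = -37181 / 361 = -102.99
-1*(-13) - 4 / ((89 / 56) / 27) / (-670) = 390619 / 29815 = 13.10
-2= -2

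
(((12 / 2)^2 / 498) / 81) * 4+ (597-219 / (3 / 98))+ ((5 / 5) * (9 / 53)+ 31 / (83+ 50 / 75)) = -195461220079 / 29812023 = -6556.46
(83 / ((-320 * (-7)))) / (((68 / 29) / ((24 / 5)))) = 7221 / 95200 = 0.08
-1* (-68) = 68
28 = 28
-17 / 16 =-1.06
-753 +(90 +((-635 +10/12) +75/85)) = -132221/102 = -1296.28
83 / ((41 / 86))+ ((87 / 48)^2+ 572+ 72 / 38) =149822755 / 199424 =751.28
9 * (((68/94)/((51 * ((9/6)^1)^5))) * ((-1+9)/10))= 256/19035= 0.01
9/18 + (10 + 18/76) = 204/19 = 10.74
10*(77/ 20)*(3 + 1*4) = 539/ 2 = 269.50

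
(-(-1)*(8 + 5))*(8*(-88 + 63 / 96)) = -9083.75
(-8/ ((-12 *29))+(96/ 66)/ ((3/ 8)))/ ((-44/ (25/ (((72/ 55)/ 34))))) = -3967375/ 68904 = -57.58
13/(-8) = -13/8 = -1.62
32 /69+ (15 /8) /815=41935 /89976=0.47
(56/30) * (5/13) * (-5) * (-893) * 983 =122894660/39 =3151145.13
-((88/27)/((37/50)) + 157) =-161243/999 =-161.40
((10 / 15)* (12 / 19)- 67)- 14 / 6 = -68.91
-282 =-282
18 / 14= 9 / 7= 1.29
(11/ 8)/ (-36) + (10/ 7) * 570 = 1641523/ 2016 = 814.25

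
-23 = -23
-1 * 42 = -42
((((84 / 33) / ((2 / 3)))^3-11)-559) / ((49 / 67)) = -45866994 / 65219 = -703.28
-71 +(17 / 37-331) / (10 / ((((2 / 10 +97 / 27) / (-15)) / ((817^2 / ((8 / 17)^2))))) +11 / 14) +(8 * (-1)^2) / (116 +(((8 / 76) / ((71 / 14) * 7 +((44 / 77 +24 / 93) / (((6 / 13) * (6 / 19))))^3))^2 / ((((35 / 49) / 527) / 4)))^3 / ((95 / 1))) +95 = 1622383147852300655082737561524835984696333220527702387258906635330427841578358010362754 / 67405595798979065396659863694688486145094130606989222239135899581893414277602593880961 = 24.07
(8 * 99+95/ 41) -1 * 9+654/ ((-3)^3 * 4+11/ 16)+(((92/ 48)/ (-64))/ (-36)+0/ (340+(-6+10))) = 1516631055547/ 1946336256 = 779.22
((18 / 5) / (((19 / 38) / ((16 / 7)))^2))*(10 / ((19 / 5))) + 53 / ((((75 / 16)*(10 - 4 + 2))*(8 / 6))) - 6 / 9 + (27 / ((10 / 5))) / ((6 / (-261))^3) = -1241237619893 / 1117200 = -1111025.44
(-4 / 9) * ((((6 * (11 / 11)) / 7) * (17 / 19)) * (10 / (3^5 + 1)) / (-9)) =340 / 219051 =0.00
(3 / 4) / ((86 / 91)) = 273 / 344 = 0.79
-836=-836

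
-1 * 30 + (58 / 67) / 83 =-166772 / 5561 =-29.99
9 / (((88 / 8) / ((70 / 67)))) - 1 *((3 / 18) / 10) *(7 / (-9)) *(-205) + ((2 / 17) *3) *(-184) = -90313127 / 1353132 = -66.74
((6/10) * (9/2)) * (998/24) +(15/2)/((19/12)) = 88929/760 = 117.01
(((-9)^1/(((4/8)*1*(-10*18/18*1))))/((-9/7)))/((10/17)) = -119/50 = -2.38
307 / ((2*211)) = 307 / 422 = 0.73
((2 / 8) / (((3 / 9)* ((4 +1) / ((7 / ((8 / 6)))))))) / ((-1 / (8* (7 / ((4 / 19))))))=-8379 / 40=-209.48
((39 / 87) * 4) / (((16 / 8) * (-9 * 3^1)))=-26 / 783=-0.03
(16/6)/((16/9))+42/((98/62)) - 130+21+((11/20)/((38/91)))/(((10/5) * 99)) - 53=-12824363/95760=-133.92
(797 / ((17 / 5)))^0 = 1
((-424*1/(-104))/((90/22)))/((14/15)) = 583/546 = 1.07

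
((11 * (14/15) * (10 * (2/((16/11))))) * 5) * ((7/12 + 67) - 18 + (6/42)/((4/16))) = 2548865/72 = 35400.90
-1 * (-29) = 29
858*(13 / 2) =5577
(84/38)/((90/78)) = 1.92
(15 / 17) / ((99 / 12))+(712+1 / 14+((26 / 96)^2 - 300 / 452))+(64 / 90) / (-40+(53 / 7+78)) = 35164683663013 / 49416111360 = 711.60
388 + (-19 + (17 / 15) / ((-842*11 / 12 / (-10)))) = 369.01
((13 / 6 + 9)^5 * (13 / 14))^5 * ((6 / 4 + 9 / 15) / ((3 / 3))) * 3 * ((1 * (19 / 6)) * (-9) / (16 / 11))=-348123318793124354054934762536591053733369676468926759 / 25888662398999215598469120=-13446941113751085222922960000.00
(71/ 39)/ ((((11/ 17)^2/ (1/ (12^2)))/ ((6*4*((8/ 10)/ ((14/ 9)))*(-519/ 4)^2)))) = 5527018359/ 880880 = 6274.43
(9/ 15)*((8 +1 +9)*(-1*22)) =-1188/ 5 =-237.60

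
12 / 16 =3 / 4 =0.75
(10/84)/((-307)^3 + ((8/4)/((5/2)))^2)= -125/30381164478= -0.00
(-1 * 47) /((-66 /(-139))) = -6533 /66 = -98.98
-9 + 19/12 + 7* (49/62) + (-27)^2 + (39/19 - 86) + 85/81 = 122939911/190836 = 644.22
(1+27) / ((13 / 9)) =252 / 13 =19.38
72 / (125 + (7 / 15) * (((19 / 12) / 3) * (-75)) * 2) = 1296 / 1585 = 0.82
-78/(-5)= 78/5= 15.60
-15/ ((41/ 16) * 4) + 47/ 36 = -0.16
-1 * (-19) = 19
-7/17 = -0.41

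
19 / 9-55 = -476 / 9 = -52.89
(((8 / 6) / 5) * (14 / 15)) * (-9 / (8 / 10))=-14 / 5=-2.80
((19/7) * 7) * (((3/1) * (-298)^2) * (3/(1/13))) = 197411292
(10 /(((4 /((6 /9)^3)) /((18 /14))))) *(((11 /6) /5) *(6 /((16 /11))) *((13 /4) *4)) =1573 /84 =18.73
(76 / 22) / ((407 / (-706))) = -26828 / 4477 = -5.99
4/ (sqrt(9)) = 4/ 3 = 1.33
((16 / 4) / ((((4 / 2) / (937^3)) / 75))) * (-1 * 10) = -1233985429500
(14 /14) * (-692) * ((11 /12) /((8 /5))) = -9515 /24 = -396.46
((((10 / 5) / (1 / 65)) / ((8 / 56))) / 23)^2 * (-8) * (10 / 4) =-16562000 / 529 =-31308.13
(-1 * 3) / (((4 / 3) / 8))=-18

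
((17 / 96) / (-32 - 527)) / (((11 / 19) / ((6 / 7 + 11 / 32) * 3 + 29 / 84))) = -122417 / 56669184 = -0.00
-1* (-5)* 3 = 15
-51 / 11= -4.64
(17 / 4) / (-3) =-1.42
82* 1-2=80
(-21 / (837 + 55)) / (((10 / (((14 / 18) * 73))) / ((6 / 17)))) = -3577 / 75820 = -0.05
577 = 577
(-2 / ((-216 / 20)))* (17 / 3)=85 / 81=1.05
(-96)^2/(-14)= -4608/7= -658.29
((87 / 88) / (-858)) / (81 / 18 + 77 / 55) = -145 / 742456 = -0.00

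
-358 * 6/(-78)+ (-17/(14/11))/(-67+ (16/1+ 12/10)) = 1260143/45318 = 27.81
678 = 678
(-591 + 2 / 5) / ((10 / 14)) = -20671 / 25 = -826.84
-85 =-85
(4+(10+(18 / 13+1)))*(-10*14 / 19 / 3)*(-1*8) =79520 / 247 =321.94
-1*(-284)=284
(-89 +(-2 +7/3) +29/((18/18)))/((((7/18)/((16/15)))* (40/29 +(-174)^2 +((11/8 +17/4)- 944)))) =-1328896/238232715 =-0.01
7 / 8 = 0.88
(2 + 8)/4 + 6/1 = 17/2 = 8.50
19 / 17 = 1.12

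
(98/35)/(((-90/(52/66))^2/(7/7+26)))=2366/408375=0.01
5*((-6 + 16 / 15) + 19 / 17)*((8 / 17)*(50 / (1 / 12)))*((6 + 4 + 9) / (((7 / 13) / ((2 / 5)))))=-21973120 / 289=-76031.56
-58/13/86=-29/559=-0.05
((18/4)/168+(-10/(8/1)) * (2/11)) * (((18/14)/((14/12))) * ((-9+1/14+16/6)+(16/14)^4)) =145902159/144943568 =1.01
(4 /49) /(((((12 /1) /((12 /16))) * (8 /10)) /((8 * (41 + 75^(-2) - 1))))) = 32143 /15750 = 2.04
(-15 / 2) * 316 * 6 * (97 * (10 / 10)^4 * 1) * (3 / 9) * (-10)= 4597800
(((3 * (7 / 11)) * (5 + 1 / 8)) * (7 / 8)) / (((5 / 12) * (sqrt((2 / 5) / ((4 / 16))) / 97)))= 1753857 * sqrt(10) / 3520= 1575.62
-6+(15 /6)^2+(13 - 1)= 49 /4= 12.25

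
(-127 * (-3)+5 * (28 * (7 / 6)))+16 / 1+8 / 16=3365 / 6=560.83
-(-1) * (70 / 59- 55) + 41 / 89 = -280156 / 5251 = -53.35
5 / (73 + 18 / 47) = 235 / 3449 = 0.07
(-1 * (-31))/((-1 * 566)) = -31/566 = -0.05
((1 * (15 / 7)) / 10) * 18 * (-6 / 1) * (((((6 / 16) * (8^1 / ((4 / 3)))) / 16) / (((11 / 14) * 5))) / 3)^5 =-47258883 / 8443710668800000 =-0.00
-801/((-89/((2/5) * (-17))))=-306/5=-61.20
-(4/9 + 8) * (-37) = 2812/9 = 312.44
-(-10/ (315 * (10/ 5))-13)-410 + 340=-3590/ 63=-56.98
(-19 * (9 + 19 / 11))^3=-11269556488 / 1331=-8466984.59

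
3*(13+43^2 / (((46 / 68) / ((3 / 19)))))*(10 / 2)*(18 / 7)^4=305919484560 / 1049237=291563.76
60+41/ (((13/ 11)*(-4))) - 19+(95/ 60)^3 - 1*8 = 28.30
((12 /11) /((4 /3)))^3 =729 /1331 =0.55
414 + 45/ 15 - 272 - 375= -230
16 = 16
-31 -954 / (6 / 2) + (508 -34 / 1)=125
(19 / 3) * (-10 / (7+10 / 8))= -760 / 99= -7.68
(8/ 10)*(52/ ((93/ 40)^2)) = 66560/ 8649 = 7.70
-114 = -114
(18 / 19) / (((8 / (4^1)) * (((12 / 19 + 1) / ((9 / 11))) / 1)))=81 / 341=0.24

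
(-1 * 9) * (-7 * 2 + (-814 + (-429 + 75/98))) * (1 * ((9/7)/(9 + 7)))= 9971991/10976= 908.53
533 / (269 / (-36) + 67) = 19188 / 2143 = 8.95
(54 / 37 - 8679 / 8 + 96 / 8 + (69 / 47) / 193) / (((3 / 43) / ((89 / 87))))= -1223256941335 / 77865464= -15709.88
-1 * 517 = -517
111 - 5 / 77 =8542 / 77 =110.94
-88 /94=-44 /47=-0.94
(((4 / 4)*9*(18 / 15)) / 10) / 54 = 1 / 50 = 0.02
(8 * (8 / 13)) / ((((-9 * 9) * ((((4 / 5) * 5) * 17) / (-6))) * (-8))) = -0.00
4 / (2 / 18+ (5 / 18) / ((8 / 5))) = 576 / 41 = 14.05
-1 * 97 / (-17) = 97 / 17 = 5.71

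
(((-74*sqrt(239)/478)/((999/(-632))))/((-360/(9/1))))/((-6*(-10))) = -79*sqrt(239)/1935900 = -0.00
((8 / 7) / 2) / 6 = 0.10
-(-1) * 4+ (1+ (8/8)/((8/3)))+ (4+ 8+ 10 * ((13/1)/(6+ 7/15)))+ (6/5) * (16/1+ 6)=247847/3880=63.88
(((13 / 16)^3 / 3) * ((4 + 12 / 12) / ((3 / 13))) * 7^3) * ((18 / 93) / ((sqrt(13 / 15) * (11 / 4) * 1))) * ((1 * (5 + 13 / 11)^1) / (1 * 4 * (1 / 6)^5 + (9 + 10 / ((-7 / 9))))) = -161.02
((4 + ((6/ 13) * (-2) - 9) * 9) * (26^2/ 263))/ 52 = -1109/ 263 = -4.22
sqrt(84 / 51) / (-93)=-2*sqrt(119) / 1581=-0.01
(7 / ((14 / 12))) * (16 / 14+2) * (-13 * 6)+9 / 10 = -1469.96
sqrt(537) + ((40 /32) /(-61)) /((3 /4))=-5 /183 + sqrt(537)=23.15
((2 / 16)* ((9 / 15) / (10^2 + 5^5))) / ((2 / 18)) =9 / 43000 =0.00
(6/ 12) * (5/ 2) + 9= 41/ 4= 10.25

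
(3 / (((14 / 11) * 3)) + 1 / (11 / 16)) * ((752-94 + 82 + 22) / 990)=2921 / 1694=1.72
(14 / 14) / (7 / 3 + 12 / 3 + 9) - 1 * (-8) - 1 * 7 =49 / 46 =1.07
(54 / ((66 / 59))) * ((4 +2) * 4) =12744 / 11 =1158.55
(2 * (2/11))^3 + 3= 4057/1331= 3.05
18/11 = 1.64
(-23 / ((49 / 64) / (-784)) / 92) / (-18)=-128 / 9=-14.22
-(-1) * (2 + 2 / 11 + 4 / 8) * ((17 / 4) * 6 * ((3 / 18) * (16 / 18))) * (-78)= -26078 / 33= -790.24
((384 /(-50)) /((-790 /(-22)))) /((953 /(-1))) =2112 /9410875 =0.00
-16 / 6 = -8 / 3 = -2.67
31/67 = 0.46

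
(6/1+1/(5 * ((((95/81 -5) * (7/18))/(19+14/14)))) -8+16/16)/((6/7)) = -4001/930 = -4.30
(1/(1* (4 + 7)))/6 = 1/66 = 0.02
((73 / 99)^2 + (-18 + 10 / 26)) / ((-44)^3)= 135947 / 678346812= 0.00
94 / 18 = 5.22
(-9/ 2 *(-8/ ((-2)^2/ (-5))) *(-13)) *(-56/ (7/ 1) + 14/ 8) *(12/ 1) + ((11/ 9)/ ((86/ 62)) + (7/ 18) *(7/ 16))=-43873.95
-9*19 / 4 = -171 / 4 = -42.75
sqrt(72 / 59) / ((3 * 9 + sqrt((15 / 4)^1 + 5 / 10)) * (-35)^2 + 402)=-14700 * sqrt(2006) / 262982321969 + 803448 * sqrt(118) / 262982321969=0.00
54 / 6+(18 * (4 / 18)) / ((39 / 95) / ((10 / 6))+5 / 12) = 56811 / 3779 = 15.03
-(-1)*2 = 2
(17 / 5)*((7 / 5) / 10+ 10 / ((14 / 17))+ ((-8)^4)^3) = 408880886652283 / 1750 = 233646220944.16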